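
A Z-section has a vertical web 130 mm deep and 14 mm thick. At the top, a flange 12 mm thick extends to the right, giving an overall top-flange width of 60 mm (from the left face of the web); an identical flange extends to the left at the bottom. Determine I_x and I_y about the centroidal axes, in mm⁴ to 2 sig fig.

Break the section into simple shapes (no overlaps), measuring from the bottom-left corner of the bounding box.
Web: 14 × 130, A = 1 820 mm², y = 65 mm, Ī = 2 563 167 mm⁴.
Top flange (beyond web): 46 × 12, A = 552 mm², y = 124 mm, Ī = 6 624 mm⁴.
Bottom flange (beyond web): 46 × 12, A = 552 mm², y = 6 mm, Ī = 6 624 mm⁴.
Centroid: ȳ = ΣA·y / ΣA = 65 mm.
Transfer each piece to the centroidal x-axis using Ī + A·d² with d = y − 65:
  web: d = 0 mm → contributes +2 563 167 mm⁴
  top flange (beyond web): d = 59 mm → contributes +1 928 136 mm⁴
  bottom flange (beyond web): d = -59 mm → contributes +1 928 136 mm⁴
Total I = 6 419 439 mm⁴.
For the y-axis: x̄ = 53 mm.
Repeating about the centroidal y-axis gives I_y = 1 217 999 mm⁴.

I_x ≈ 6.4 × 10⁶ mm⁴, I_y ≈ 1.2 × 10⁶ mm⁴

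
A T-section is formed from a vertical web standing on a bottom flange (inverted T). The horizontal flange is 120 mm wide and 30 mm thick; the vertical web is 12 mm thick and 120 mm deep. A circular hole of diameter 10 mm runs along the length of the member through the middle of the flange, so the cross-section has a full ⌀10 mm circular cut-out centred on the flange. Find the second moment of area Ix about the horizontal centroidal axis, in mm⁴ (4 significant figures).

Ix ≈ 7.747 × 10⁶ mm⁴

Treat the section as a set of non-overlapping primitives; coordinates are from the bounding-box lower-left.
Flange: 120 × 30, A = 3 600 mm², y = 15 mm, Ī = 270 000 mm⁴.
Web: 12 × 120, A = 1 440 mm², y = 90 mm, Ī = 1 728 000 mm⁴.
Hole (subtracted): ⌀10, A = 78.5398 mm², y = 15 mm, Ī = 490.874 mm⁴.
Centroid: ȳ = ΣA·y / ΣA = 36.7678 mm.
Transfer each piece to the horizontal centroidal axis using Ī + A·d² with d = y − 36.7678:
  flange: d = -21.7678 mm → contributes +1 975 811 mm⁴
  web: d = 53.2322 mm → contributes +5 808 483 mm⁴
  hole: d = -21.7678 mm → contributes −37705.9 mm⁴
Total I = 7 746 588 mm⁴.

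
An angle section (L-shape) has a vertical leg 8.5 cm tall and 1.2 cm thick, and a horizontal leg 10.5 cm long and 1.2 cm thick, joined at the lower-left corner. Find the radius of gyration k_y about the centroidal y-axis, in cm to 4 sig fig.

k_y ≈ 3.271 cm

Treat the section as a set of non-overlapping primitives; coordinates are from the bounding-box lower-left.
Vertical leg: 1.2 × 8.5, A = 10.2 cm², x = 0.6 cm, Ī = 1.224 cm⁴.
Horizontal leg (remainder): 9.3 × 1.2, A = 11.16 cm², x = 5.85 cm, Ī = 80.4357 cm⁴.
Centroid: x̄ = ΣA·x / ΣA = 3.34298 cm.
Transfer each piece to the centroidal y-axis using Ī + A·d² with d = x − 3.34298:
  vertical leg: d = -2.74298 cm → contributes +77.968 cm⁴
  horizontal leg (remainder): d = 2.50702 cm → contributes +150.578 cm⁴
Total I = 228.546 cm⁴.
Radius of gyration: k = √(I/A) = √(228.546 / 21.36) = 3.27104 cm.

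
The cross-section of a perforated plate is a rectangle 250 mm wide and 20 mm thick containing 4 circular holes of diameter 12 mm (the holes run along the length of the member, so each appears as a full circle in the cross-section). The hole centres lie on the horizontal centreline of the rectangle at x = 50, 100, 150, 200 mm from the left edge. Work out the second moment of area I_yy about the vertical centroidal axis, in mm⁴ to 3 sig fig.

Split into non-overlapping primitives; take the origin at the lower-left of the bounding box.
Plate: 250 × 20, A = 5 000 mm², x = 125 mm, Ī = 26 041 667 mm⁴.
Hole 1 (subtracted): ⌀12, A = 113.1 mm², x = 50 mm, Ī = 1017.9 mm⁴.
Hole 2 (subtracted): ⌀12, A = 113.1 mm², x = 100 mm, Ī = 1017.9 mm⁴.
Hole 3 (subtracted): ⌀12, A = 113.1 mm², x = 150 mm, Ī = 1017.9 mm⁴.
Hole 4 (subtracted): ⌀12, A = 113.1 mm², x = 200 mm, Ī = 1017.9 mm⁴.
By symmetry the centroid is at mid-width, x̄ = 125 mm.
Transfer each piece to the vertical centroidal axis using Ī + A·d² with d = x − 125:
  plate: d = 0 mm → contributes +26 041 667 mm⁴
  hole 1: d = -75 mm → contributes −637 190 mm⁴
  hole 2: d = -25 mm → contributes −71 704 mm⁴
  hole 3: d = 25 mm → contributes −71 704 mm⁴
  hole 4: d = 75 mm → contributes −637 190 mm⁴
Total I = 24 623 878 mm⁴.

I_yy ≈ 2.46 × 10⁷ mm⁴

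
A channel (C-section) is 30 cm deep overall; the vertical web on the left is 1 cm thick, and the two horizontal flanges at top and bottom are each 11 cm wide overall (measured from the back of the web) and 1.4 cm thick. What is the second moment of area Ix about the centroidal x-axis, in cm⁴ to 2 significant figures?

Ix ≈ 8000 cm⁴

Break the section into simple shapes (no overlaps), measuring from the bottom-left corner of the bounding box.
Web: 1 × 30, A = 30 cm², y = 15 cm, Ī = 2 250 cm⁴.
Top flange (beyond web): 10 × 1.4, A = 14 cm², y = 29.3 cm, Ī = 2.287 cm⁴.
Bottom flange (beyond web): 10 × 1.4, A = 14 cm², y = 0.7 cm, Ī = 2.287 cm⁴.
By symmetry the centroid is at mid-height, ȳ = 15 cm.
Transfer each piece to the centroidal x-axis using Ī + A·d² with d = y − 15:
  web: d = 0 cm → contributes +2 250 cm⁴
  top flange (beyond web): d = 14.3 cm → contributes +2 865 cm⁴
  bottom flange (beyond web): d = -14.3 cm → contributes +2 865 cm⁴
Total I = 7 980 cm⁴.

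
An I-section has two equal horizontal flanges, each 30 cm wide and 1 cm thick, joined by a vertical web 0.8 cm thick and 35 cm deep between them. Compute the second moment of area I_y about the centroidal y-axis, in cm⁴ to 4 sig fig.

Split into non-overlapping primitives; take the origin at the lower-left of the bounding box.
Bottom flange: 30 × 1, A = 30 cm², x = 15 cm, Ī = 2 250 cm⁴.
Web: 0.8 × 35, A = 28 cm², x = 15 cm, Ī = 1.49333 cm⁴.
Top flange: 30 × 1, A = 30 cm², x = 15 cm, Ī = 2 250 cm⁴.
By symmetry the centroid is at mid-width, x̄ = 15 cm.
All pieces are centred on the centroidal y-axis, so I = ΣĪ = 4501.49 cm⁴.

I_y ≈ 4501 cm⁴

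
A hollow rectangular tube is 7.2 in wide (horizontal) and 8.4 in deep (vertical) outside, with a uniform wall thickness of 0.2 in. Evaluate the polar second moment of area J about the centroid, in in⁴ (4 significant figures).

J ≈ 117.1 in⁴

Treat the section as a set of non-overlapping primitives; coordinates are from the bounding-box lower-left.
Outer rectangle: 7.2 × 8.4, A = 60.48 in², y = 4.2 in, Ī = 355.622 in⁴.
Inner void (subtracted): 6.8 × 8, A = 54.4 in², y = 4.2 in, Ī = 290.133 in⁴.
By symmetry the centroid is at mid-height, ȳ = 4.2 in.
All pieces are centred on the centroidal x-axis, so I = ΣĪ (holes subtracted) = 65.4891 in⁴.
Repeating about the centroidal y-axis gives I_y = 51.6523 in⁴.
Polar second moment: J = I_x + I_y = 117.141 in⁴.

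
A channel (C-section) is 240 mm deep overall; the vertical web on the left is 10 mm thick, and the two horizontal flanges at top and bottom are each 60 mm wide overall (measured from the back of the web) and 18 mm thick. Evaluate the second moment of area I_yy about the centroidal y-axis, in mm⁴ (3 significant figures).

Split into non-overlapping primitives; take the origin at the lower-left of the bounding box.
Web: 10 × 240, A = 2 400 mm², x = 5 mm, Ī = 20 000 mm⁴.
Top flange (beyond web): 50 × 18, A = 900 mm², x = 35 mm, Ī = 187 500 mm⁴.
Bottom flange (beyond web): 50 × 18, A = 900 mm², x = 35 mm, Ī = 187 500 mm⁴.
Centroid: x̄ = ΣA·x / ΣA = 17.857 mm.
Transfer each piece to the centroidal y-axis using Ī + A·d² with d = x − 17.857:
  web: d = -12.857 mm → contributes +416 735 mm⁴
  top flange (beyond web): d = 17.143 mm → contributes +451 990 mm⁴
  bottom flange (beyond web): d = 17.143 mm → contributes +451 990 mm⁴
Total I = 1 320 714 mm⁴.

I_yy ≈ 1.32 × 10⁶ mm⁴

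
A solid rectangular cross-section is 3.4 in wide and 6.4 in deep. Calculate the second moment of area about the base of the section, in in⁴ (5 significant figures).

I_base ≈ 297.10 in⁴

The section: 3.4 × 6.4, A = 21.76 in², y = 3.2 in, Ī = 74.27413 in⁴.
Transfer it to the base of the section using Ī + A·d² with d = y − 0:
  the section: d = 3.2 in → contributes +297.0965 in⁴
Total I = 297.0965 in⁴.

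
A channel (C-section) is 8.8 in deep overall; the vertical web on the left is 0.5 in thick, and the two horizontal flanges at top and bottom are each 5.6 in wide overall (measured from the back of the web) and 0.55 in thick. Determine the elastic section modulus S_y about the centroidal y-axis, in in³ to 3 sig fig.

S_y ≈ 8.35 in³

Treat the section as a set of non-overlapping primitives; coordinates are from the bounding-box lower-left.
Web: 0.5 × 8.8, A = 4.4 in², x = 0.25 in, Ī = 0.091667 in⁴.
Top flange (beyond web): 5.1 × 0.55, A = 2.805 in², x = 3.05 in, Ī = 6.0798 in⁴.
Bottom flange (beyond web): 5.1 × 0.55, A = 2.805 in², x = 3.05 in, Ī = 6.0798 in⁴.
Centroid: x̄ = ΣA·x / ΣA = 1.8192 in.
Transfer each piece to the centroidal y-axis using Ī + A·d² with d = x − 1.8192:
  web: d = -1.5692 in → contributes +10.927 in⁴
  top flange (beyond web): d = 1.2308 in → contributes +10.329 in⁴
  bottom flange (beyond web): d = 1.2308 in → contributes +10.329 in⁴
Total I = 31.584 in⁴.
Extreme fibre distance c = 3.7808 in; S = I/c = 8.3539 in³.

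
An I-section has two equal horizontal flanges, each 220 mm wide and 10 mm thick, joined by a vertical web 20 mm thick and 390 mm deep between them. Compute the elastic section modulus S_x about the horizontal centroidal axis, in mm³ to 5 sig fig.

Split into non-overlapping primitives; take the origin at the lower-left of the bounding box.
Bottom flange: 220 × 10, A = 2 200 mm², y = 5 mm, Ī = 18333.33 mm⁴.
Web: 20 × 390, A = 7 800 mm², y = 205 mm, Ī = 98 865 000 mm⁴.
Top flange: 220 × 10, A = 2 200 mm², y = 405 mm, Ī = 18333.33 mm⁴.
By symmetry the centroid is at mid-height, ȳ = 205 mm.
Transfer each piece to the horizontal centroidal axis using Ī + A·d² with d = y − 205:
  bottom flange: d = -200 mm → contributes +88 018 333 mm⁴
  web: d = 0 mm → contributes +98 865 000 mm⁴
  top flange: d = 200 mm → contributes +88 018 333 mm⁴
Total I = 274 901 667 mm⁴.
Extreme fibre distance c = 205 mm; S = I/c = 1 340 984 mm³.

S_x ≈ 1.3410 × 10⁶ mm³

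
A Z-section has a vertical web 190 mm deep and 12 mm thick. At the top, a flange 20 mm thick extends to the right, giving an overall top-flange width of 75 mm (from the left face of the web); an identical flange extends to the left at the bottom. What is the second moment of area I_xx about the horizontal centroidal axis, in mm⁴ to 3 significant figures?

Split into non-overlapping primitives; take the origin at the lower-left of the bounding box.
Web: 12 × 190, A = 2 280 mm², y = 95 mm, Ī = 6 859 000 mm⁴.
Top flange (beyond web): 63 × 20, A = 1 260 mm², y = 180 mm, Ī = 42 000 mm⁴.
Bottom flange (beyond web): 63 × 20, A = 1 260 mm², y = 10 mm, Ī = 42 000 mm⁴.
Centroid: ȳ = ΣA·y / ΣA = 95 mm.
Transfer each piece to the horizontal centroidal axis using Ī + A·d² with d = y − 95:
  web: d = 0 mm → contributes +6 859 000 mm⁴
  top flange (beyond web): d = 85 mm → contributes +9 145 500 mm⁴
  bottom flange (beyond web): d = -85 mm → contributes +9 145 500 mm⁴
Total I = 25 150 000 mm⁴.

I_xx ≈ 2.52 × 10⁷ mm⁴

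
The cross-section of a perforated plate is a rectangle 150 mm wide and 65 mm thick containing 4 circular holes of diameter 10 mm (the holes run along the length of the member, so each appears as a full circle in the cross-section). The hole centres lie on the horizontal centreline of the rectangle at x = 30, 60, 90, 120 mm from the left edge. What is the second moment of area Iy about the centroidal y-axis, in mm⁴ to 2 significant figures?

Decompose the section into non-overlapping parts with the origin at the bottom-left of its bounding rectangle.
Plate: 150 × 65, A = 9 750 mm², x = 75 mm, Ī = 18 281 250 mm⁴.
Hole 1 (subtracted): ⌀10, A = 78.54 mm², x = 30 mm, Ī = 490.9 mm⁴.
Hole 2 (subtracted): ⌀10, A = 78.54 mm², x = 60 mm, Ī = 490.9 mm⁴.
Hole 3 (subtracted): ⌀10, A = 78.54 mm², x = 90 mm, Ī = 490.9 mm⁴.
Hole 4 (subtracted): ⌀10, A = 78.54 mm², x = 120 mm, Ī = 490.9 mm⁴.
By symmetry the centroid is at mid-width, x̄ = 75 mm.
Transfer each piece to the centroidal y-axis using Ī + A·d² with d = x − 75:
  plate: d = 0 mm → contributes +18 281 250 mm⁴
  hole 1: d = -45 mm → contributes −159 534 mm⁴
  hole 2: d = -15 mm → contributes −18 162 mm⁴
  hole 3: d = 15 mm → contributes −18 162 mm⁴
  hole 4: d = 45 mm → contributes −159 534 mm⁴
Total I = 17 925 857 mm⁴.

Iy ≈ 1.8 × 10⁷ mm⁴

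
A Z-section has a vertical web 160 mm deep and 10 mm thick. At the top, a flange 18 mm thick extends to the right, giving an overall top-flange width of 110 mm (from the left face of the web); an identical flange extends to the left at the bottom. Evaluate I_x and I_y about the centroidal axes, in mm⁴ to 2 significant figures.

Break the section into simple shapes (no overlaps), measuring from the bottom-left corner of the bounding box.
Web: 10 × 160, A = 1 600 mm², y = 80 mm, Ī = 3 413 333 mm⁴.
Top flange (beyond web): 100 × 18, A = 1 800 mm², y = 151 mm, Ī = 48 600 mm⁴.
Bottom flange (beyond web): 100 × 18, A = 1 800 mm², y = 9 mm, Ī = 48 600 mm⁴.
Centroid: ȳ = ΣA·y / ΣA = 80 mm.
Transfer each piece to the centroidal x-axis using Ī + A·d² with d = y − 80:
  web: d = 0 mm → contributes +3 413 333 mm⁴
  top flange (beyond web): d = 71 mm → contributes +9 122 400 mm⁴
  bottom flange (beyond web): d = -71 mm → contributes +9 122 400 mm⁴
Total I = 21 658 133 mm⁴.
For the y-axis: x̄ = 105 mm.
Repeating about the centroidal y-axis gives I_y = 13 903 333 mm⁴.

I_x ≈ 2.2 × 10⁷ mm⁴, I_y ≈ 1.4 × 10⁷ mm⁴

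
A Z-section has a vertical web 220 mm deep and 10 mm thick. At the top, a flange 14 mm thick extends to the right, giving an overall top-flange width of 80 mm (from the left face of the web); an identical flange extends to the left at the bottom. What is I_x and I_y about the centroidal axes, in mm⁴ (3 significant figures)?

I_x ≈ 2.97 × 10⁷ mm⁴, I_y ≈ 3.95 × 10⁶ mm⁴

Decompose the section into non-overlapping parts with the origin at the bottom-left of its bounding rectangle.
Web: 10 × 220, A = 2 200 mm², y = 110 mm, Ī = 8 873 333 mm⁴.
Top flange (beyond web): 70 × 14, A = 980 mm², y = 213 mm, Ī = 16 007 mm⁴.
Bottom flange (beyond web): 70 × 14, A = 980 mm², y = 7 mm, Ī = 16 007 mm⁴.
Centroid: ȳ = ΣA·y / ΣA = 110 mm.
Transfer each piece to the centroidal x-axis using Ī + A·d² with d = y − 110:
  web: d = 0 mm → contributes +8 873 333 mm⁴
  top flange (beyond web): d = 103 mm → contributes +10 412 827 mm⁴
  bottom flange (beyond web): d = -103 mm → contributes +10 412 827 mm⁴
Total I = 29 698 987 mm⁴.
For the y-axis: x̄ = 75 mm.
Repeating about the centroidal y-axis gives I_y = 3 954 667 mm⁴.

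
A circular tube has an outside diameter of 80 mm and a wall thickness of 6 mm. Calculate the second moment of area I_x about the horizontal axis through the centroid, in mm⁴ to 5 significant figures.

I_x ≈ 9.6106 × 10⁵ mm⁴

Decompose the section into non-overlapping parts with the origin at the bottom-left of its bounding rectangle.
Outer circle: ⌀80, A = 5026.548 mm², y = 40 mm, Ī = 2 010 619 mm⁴.
Bore (subtracted): ⌀68, A = 3631.681 mm², y = 40 mm, Ī = 1 049 556 mm⁴.
By symmetry the centroid is at mid-height, ȳ = 40 mm.
All pieces are centred on the horizontal axis through the centroid, so I = ΣĪ (holes subtracted) = 961063.5 mm⁴.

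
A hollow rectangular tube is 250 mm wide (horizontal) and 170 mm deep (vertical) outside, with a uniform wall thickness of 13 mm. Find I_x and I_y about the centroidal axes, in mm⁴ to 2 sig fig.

Decompose the section into non-overlapping parts with the origin at the bottom-left of its bounding rectangle.
Outer rectangle: 250 × 170, A = 42 500 mm², y = 85 mm, Ī = 102 354 167 mm⁴.
Inner void (subtracted): 224 × 144, A = 32 256 mm², y = 85 mm, Ī = 55 738 368 mm⁴.
By symmetry the centroid is at mid-height, ȳ = 85 mm.
All pieces are centred on the centroidal x-axis, so I = ΣĪ (holes subtracted) = 46 615 799 mm⁴.
Repeating about the centroidal y-axis gives I_y = 86 481 079 mm⁴.

I_x ≈ 4.7 × 10⁷ mm⁴, I_y ≈ 8.6 × 10⁷ mm⁴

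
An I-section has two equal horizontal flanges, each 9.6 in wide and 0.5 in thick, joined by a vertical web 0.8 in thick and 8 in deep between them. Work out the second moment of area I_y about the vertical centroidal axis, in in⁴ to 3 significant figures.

I_y ≈ 74.1 in⁴

Break the section into simple shapes (no overlaps), measuring from the bottom-left corner of the bounding box.
Bottom flange: 9.6 × 0.5, A = 4.8 in², x = 4.8 in, Ī = 36.864 in⁴.
Web: 0.8 × 8, A = 6.4 in², x = 4.8 in, Ī = 0.34133 in⁴.
Top flange: 9.6 × 0.5, A = 4.8 in², x = 4.8 in, Ī = 36.864 in⁴.
By symmetry the centroid is at mid-width, x̄ = 4.8 in.
All pieces are centred on the vertical centroidal axis, so I = ΣĪ = 74.069 in⁴.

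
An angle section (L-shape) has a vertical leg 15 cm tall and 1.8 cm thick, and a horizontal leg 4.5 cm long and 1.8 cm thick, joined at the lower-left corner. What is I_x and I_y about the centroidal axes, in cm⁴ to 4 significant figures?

Break the section into simple shapes (no overlaps), measuring from the bottom-left corner of the bounding box.
Vertical leg: 1.8 × 15, A = 27 cm², y = 7.5 cm, Ī = 506.25 cm⁴.
Horizontal leg (remainder): 2.7 × 1.8, A = 4.86 cm², y = 0.9 cm, Ī = 1.3122 cm⁴.
Centroid: ȳ = ΣA·y / ΣA = 6.49322 cm.
Transfer each piece to the centroidal x-axis using Ī + A·d² with d = y − 6.49322:
  vertical leg: d = 1.00678 cm → contributes +533.617 cm⁴
  horizontal leg (remainder): d = -5.59322 cm → contributes +153.353 cm⁴
Total I = 686.97 cm⁴.
For the y-axis: x̄ = 1.24322 cm.
Repeating about the centroidal y-axis gives I_y = 31.0931 cm⁴.

I_x ≈ 687.0 cm⁴, I_y ≈ 31.09 cm⁴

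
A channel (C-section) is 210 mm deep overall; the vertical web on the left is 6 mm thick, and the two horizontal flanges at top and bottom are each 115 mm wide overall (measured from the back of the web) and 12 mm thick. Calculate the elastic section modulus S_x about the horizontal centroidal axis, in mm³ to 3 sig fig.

S_x ≈ 2.89 × 10⁵ mm³

Treat the section as a set of non-overlapping primitives; coordinates are from the bounding-box lower-left.
Web: 6 × 210, A = 1 260 mm², y = 105 mm, Ī = 4 630 500 mm⁴.
Top flange (beyond web): 109 × 12, A = 1 308 mm², y = 204 mm, Ī = 15 696 mm⁴.
Bottom flange (beyond web): 109 × 12, A = 1 308 mm², y = 6 mm, Ī = 15 696 mm⁴.
By symmetry the centroid is at mid-height, ȳ = 105 mm.
Transfer each piece to the horizontal centroidal axis using Ī + A·d² with d = y − 105:
  web: d = 0 mm → contributes +4 630 500 mm⁴
  top flange (beyond web): d = 99 mm → contributes +12 835 404 mm⁴
  bottom flange (beyond web): d = -99 mm → contributes +12 835 404 mm⁴
Total I = 30 301 308 mm⁴.
Extreme fibre distance c = 105 mm; S = I/c = 288 584 mm³.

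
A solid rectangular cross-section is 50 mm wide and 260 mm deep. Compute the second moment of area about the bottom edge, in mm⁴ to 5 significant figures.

I_base ≈ 2.9293 × 10⁸ mm⁴

The section: 50 × 260, A = 13 000 mm², y = 130 mm, Ī = 73 233 333 mm⁴.
Transfer it to the base of the section using Ī + A·d² with d = y − 0:
  the section: d = 130 mm → contributes +292 933 333 mm⁴
Total I = 292 933 333 mm⁴.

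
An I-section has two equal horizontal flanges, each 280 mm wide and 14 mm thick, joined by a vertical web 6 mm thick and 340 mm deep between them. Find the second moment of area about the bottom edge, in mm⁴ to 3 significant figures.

I_base ≈ 6.00 × 10⁸ mm⁴

Break the section into simple shapes (no overlaps), measuring from the bottom-left corner of the bounding box.
Bottom flange: 280 × 14, A = 3 920 mm², y = 7 mm, Ī = 64 027 mm⁴.
Web: 6 × 340, A = 2 040 mm², y = 184 mm, Ī = 19 652 000 mm⁴.
Top flange: 280 × 14, A = 3 920 mm², y = 361 mm, Ī = 64 027 mm⁴.
Transfer each piece to a horizontal axis along the bottom face using Ī + A·d² with d = y − 0:
  bottom flange: d = 7 mm → contributes +256 107 mm⁴
  web: d = 184 mm → contributes +88 718 240 mm⁴
  top flange: d = 361 mm → contributes +510 922 347 mm⁴
Total I = 599 896 693 mm⁴.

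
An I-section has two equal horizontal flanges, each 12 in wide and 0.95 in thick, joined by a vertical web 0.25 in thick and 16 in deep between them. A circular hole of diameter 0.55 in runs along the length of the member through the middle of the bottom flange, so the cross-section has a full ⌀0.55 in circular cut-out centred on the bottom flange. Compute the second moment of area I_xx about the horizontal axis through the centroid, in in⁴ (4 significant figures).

Treat the section as a set of non-overlapping primitives; coordinates are from the bounding-box lower-left.
Bottom flange: 12 × 0.95, A = 11.4 in², y = 0.475 in, Ī = 0.857375 in⁴.
Web: 0.25 × 16, A = 4 in², y = 8.95 in, Ī = 85.3333 in⁴.
Top flange: 12 × 0.95, A = 11.4 in², y = 17.425 in, Ī = 0.857375 in⁴.
Hole (subtracted): ⌀0.55, A = 0.237583 in², y = 0.475 in, Ī = 0.0044918 in⁴.
Centroid: ȳ = ΣA·y / ΣA = 9.0258 in.
Transfer each piece to the horizontal axis through the centroid using Ī + A·d² with d = y − 9.0258:
  bottom flange: d = -8.5508 in → contributes +834.382 in⁴
  web: d = -0.0758032 in → contributes +85.3563 in⁴
  top flange: d = 8.3992 in → contributes +805.088 in⁴
  hole: d = -8.5508 in → contributes −17.3757 in⁴
Total I = 1707.45 in⁴.

I_xx ≈ 1707 in⁴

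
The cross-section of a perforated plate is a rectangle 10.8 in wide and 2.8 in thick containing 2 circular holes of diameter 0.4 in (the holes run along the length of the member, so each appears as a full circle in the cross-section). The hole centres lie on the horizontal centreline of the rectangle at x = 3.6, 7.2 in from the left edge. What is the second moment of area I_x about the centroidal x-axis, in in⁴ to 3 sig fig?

I_x ≈ 19.8 in⁴

Treat the section as a set of non-overlapping primitives; coordinates are from the bounding-box lower-left.
Plate: 10.8 × 2.8, A = 30.24 in², y = 1.4 in, Ī = 19.757 in⁴.
Hole 1 (subtracted): ⌀0.4, A = 0.12566 in², y = 1.4 in, Ī = 0.0012566 in⁴.
Hole 2 (subtracted): ⌀0.4, A = 0.12566 in², y = 1.4 in, Ī = 0.0012566 in⁴.
By symmetry the centroid is at mid-height, ȳ = 1.4 in.
All pieces are centred on the centroidal x-axis, so I = ΣĪ (holes subtracted) = 19.754 in⁴.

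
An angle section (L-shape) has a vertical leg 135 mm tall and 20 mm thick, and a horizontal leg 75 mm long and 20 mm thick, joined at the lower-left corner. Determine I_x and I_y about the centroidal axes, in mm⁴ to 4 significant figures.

I_x ≈ 6.721 × 10⁶ mm⁴, I_y ≈ 1.466 × 10⁶ mm⁴

Break the section into simple shapes (no overlaps), measuring from the bottom-left corner of the bounding box.
Vertical leg: 20 × 135, A = 2 700 mm², y = 67.5 mm, Ī = 4 100 625 mm⁴.
Horizontal leg (remainder): 55 × 20, A = 1 100 mm², y = 10 mm, Ī = 36666.7 mm⁴.
Centroid: ȳ = ΣA·y / ΣA = 50.8553 mm.
Transfer each piece to the centroidal x-axis using Ī + A·d² with d = y − 50.8553:
  vertical leg: d = 16.6447 mm → contributes +4 848 653 mm⁴
  horizontal leg (remainder): d = -40.8553 mm → contributes +1 872 734 mm⁴
Total I = 6 721 387 mm⁴.
For the y-axis: x̄ = 20.8553 mm.
Repeating about the centroidal y-axis gives I_y = 1 466 387 mm⁴.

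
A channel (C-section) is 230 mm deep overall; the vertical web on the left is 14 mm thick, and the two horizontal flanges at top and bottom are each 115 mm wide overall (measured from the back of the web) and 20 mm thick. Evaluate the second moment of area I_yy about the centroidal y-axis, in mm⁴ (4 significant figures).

Treat the section as a set of non-overlapping primitives; coordinates are from the bounding-box lower-left.
Web: 14 × 230, A = 3 220 mm², x = 7 mm, Ī = 52593.3 mm⁴.
Top flange (beyond web): 101 × 20, A = 2 020 mm², x = 64.5 mm, Ī = 1 717 168 mm⁴.
Bottom flange (beyond web): 101 × 20, A = 2 020 mm², x = 64.5 mm, Ī = 1 717 168 mm⁴.
Centroid: x̄ = ΣA·x / ΣA = 38.9972 mm.
Transfer each piece to the centroidal y-axis using Ī + A·d² with d = x − 38.9972:
  web: d = -31.9972 mm → contributes +3 349 306 mm⁴
  top flange (beyond web): d = 25.5028 mm → contributes +3 030 957 mm⁴
  bottom flange (beyond web): d = 25.5028 mm → contributes +3 030 957 mm⁴
Total I = 9 411 220 mm⁴.

I_yy ≈ 9.411 × 10⁶ mm⁴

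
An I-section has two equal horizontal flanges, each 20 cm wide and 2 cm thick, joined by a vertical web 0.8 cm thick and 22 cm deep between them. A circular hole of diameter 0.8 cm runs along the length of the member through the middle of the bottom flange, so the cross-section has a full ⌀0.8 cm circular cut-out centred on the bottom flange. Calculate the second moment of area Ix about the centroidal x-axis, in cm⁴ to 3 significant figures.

Split into non-overlapping primitives; take the origin at the lower-left of the bounding box.
Bottom flange: 20 × 2, A = 40 cm², y = 1 cm, Ī = 13.333 cm⁴.
Web: 0.8 × 22, A = 17.6 cm², y = 13 cm, Ī = 709.87 cm⁴.
Top flange: 20 × 2, A = 40 cm², y = 25 cm, Ī = 13.333 cm⁴.
Hole (subtracted): ⌀0.8, A = 0.50265 cm², y = 1 cm, Ī = 0.020106 cm⁴.
Centroid: ȳ = ΣA·y / ΣA = 13.062 cm.
Transfer each piece to the centroidal x-axis using Ī + A·d² with d = y − 13.062:
  bottom flange: d = -12.062 cm → contributes +5833.1 cm⁴
  web: d = -0.062122 cm → contributes +709.93 cm⁴
  top flange: d = 11.938 cm → contributes +5713.9 cm⁴
  hole: d = -12.062 cm → contributes −73.154 cm⁴
Total I = 12 184 cm⁴.

Ix ≈ 1.22 × 10⁴ cm⁴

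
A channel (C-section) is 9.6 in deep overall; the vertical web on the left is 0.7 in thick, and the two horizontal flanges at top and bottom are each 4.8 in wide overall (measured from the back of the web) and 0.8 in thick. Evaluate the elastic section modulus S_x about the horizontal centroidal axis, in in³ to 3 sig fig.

Break the section into simple shapes (no overlaps), measuring from the bottom-left corner of the bounding box.
Web: 0.7 × 9.6, A = 6.72 in², y = 4.8 in, Ī = 51.61 in⁴.
Top flange (beyond web): 4.1 × 0.8, A = 3.28 in², y = 9.2 in, Ī = 0.17493 in⁴.
Bottom flange (beyond web): 4.1 × 0.8, A = 3.28 in², y = 0.4 in, Ī = 0.17493 in⁴.
By symmetry the centroid is at mid-height, ȳ = 4.8 in.
Transfer each piece to the horizontal centroidal axis using Ī + A·d² with d = y − 4.8:
  web: d = 0 in → contributes +51.61 in⁴
  top flange (beyond web): d = 4.4 in → contributes +63.676 in⁴
  bottom flange (beyond web): d = -4.4 in → contributes +63.676 in⁴
Total I = 178.96 in⁴.
Extreme fibre distance c = 4.8 in; S = I/c = 37.284 in³.

S_x ≈ 37.3 in³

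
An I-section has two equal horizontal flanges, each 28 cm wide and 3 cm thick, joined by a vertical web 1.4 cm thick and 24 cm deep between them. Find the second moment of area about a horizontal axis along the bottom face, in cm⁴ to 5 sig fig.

Split into non-overlapping primitives; take the origin at the lower-left of the bounding box.
Bottom flange: 28 × 3, A = 84 cm², y = 1.5 cm, Ī = 63 cm⁴.
Web: 1.4 × 24, A = 33.6 cm², y = 15 cm, Ī = 1612.8 cm⁴.
Top flange: 28 × 3, A = 84 cm², y = 28.5 cm, Ī = 63 cm⁴.
Transfer each piece to the bottom edge using Ī + A·d² with d = y − 0:
  bottom flange: d = 1.5 cm → contributes +252 cm⁴
  web: d = 15 cm → contributes +9172.8 cm⁴
  top flange: d = 28.5 cm → contributes +68 292 cm⁴
Total I = 77716.8 cm⁴.

I_base ≈ 7.7717 × 10⁴ cm⁴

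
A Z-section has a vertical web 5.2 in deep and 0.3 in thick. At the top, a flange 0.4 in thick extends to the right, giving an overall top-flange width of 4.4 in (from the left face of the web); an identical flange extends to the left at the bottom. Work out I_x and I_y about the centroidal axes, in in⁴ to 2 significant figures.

I_x ≈ 22 in⁴, I_y ≈ 20 in⁴

Break the section into simple shapes (no overlaps), measuring from the bottom-left corner of the bounding box.
Web: 0.3 × 5.2, A = 1.56 in², y = 2.6 in, Ī = 3.515 in⁴.
Top flange (beyond web): 4.1 × 0.4, A = 1.64 in², y = 5 in, Ī = 0.02187 in⁴.
Bottom flange (beyond web): 4.1 × 0.4, A = 1.64 in², y = 0.2 in, Ī = 0.02187 in⁴.
Centroid: ȳ = ΣA·y / ΣA = 2.6 in.
Transfer each piece to the centroidal x-axis using Ī + A·d² with d = y − 2.6:
  web: d = 0 in → contributes +3.515 in⁴
  top flange (beyond web): d = 2.4 in → contributes +9.468 in⁴
  bottom flange (beyond web): d = -2.4 in → contributes +9.468 in⁴
Total I = 22.45 in⁴.
For the y-axis: x̄ = 4.25 in.
Repeating about the centroidal y-axis gives I_y = 20.48 in⁴.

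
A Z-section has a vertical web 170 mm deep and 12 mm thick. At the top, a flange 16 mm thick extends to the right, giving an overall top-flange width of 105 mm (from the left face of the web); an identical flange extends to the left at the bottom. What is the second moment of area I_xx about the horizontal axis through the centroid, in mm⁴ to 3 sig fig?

Decompose the section into non-overlapping parts with the origin at the bottom-left of its bounding rectangle.
Web: 12 × 170, A = 2 040 mm², y = 85 mm, Ī = 4 913 000 mm⁴.
Top flange (beyond web): 93 × 16, A = 1 488 mm², y = 162 mm, Ī = 31 744 mm⁴.
Bottom flange (beyond web): 93 × 16, A = 1 488 mm², y = 8 mm, Ī = 31 744 mm⁴.
Centroid: ȳ = ΣA·y / ΣA = 85 mm.
Transfer each piece to the horizontal axis through the centroid using Ī + A·d² with d = y − 85:
  web: d = 0 mm → contributes +4 913 000 mm⁴
  top flange (beyond web): d = 77 mm → contributes +8 854 096 mm⁴
  bottom flange (beyond web): d = -77 mm → contributes +8 854 096 mm⁴
Total I = 22 621 192 mm⁴.

I_xx ≈ 2.26 × 10⁷ mm⁴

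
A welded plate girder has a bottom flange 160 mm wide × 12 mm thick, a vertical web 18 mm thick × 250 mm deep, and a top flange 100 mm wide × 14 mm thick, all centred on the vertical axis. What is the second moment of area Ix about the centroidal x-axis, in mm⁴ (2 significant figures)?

Ix ≈ 8.0 × 10⁷ mm⁴

Treat the section as a set of non-overlapping primitives; coordinates are from the bounding-box lower-left.
Bottom plate: 160 × 12, A = 1 920 mm², y = 6 mm, Ī = 23 040 mm⁴.
Web plate: 18 × 250, A = 4 500 mm², y = 137 mm, Ī = 23 437 500 mm⁴.
Top plate: 100 × 14, A = 1 400 mm², y = 269 mm, Ī = 22 867 mm⁴.
Centroid: ȳ = ΣA·y / ΣA = 128.5 mm.
Transfer each piece to the centroidal x-axis using Ī + A·d² with d = y − 128.5:
  bottom plate: d = -122.5 mm → contributes +28 820 004 mm⁴
  web plate: d = 8.532 mm → contributes +23 765 075 mm⁴
  top plate: d = 140.5 mm → contributes +27 671 795 mm⁴
Total I = 80 256 874 mm⁴.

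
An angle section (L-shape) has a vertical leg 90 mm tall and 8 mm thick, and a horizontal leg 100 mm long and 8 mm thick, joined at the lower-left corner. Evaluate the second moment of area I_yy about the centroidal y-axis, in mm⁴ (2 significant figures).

I_yy ≈ 1.4 × 10⁶ mm⁴

Break the section into simple shapes (no overlaps), measuring from the bottom-left corner of the bounding box.
Vertical leg: 8 × 90, A = 720 mm², x = 4 mm, Ī = 3 840 mm⁴.
Horizontal leg (remainder): 92 × 8, A = 736 mm², x = 54 mm, Ī = 519 125 mm⁴.
Centroid: x̄ = ΣA·x / ΣA = 29.27 mm.
Transfer each piece to the centroidal y-axis using Ī + A·d² with d = x − 29.27:
  vertical leg: d = -25.27 mm → contributes +463 784 mm⁴
  horizontal leg (remainder): d = 24.73 mm → contributes +969 071 mm⁴
Total I = 1 432 855 mm⁴.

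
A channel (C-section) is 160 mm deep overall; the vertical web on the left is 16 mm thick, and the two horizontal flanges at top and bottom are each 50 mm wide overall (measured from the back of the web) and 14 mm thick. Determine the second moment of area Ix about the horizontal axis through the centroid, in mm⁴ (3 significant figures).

Ix ≈ 1.06 × 10⁷ mm⁴

Split into non-overlapping primitives; take the origin at the lower-left of the bounding box.
Web: 16 × 160, A = 2 560 mm², y = 80 mm, Ī = 5 461 333 mm⁴.
Top flange (beyond web): 34 × 14, A = 476 mm², y = 153 mm, Ī = 7774.7 mm⁴.
Bottom flange (beyond web): 34 × 14, A = 476 mm², y = 7 mm, Ī = 7774.7 mm⁴.
By symmetry the centroid is at mid-height, ȳ = 80 mm.
Transfer each piece to the horizontal axis through the centroid using Ī + A·d² with d = y − 80:
  web: d = 0 mm → contributes +5 461 333 mm⁴
  top flange (beyond web): d = 73 mm → contributes +2 544 379 mm⁴
  bottom flange (beyond web): d = -73 mm → contributes +2 544 379 mm⁴
Total I = 10 550 091 mm⁴.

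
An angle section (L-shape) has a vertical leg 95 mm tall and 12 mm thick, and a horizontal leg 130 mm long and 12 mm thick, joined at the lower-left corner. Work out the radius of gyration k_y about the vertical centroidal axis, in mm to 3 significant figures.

Split into non-overlapping primitives; take the origin at the lower-left of the bounding box.
Vertical leg: 12 × 95, A = 1 140 mm², x = 6 mm, Ī = 13 680 mm⁴.
Horizontal leg (remainder): 118 × 12, A = 1 416 mm², x = 71 mm, Ī = 1 643 032 mm⁴.
Centroid: x̄ = ΣA·x / ΣA = 42.009 mm.
Transfer each piece to the vertical centroidal axis using Ī + A·d² with d = x − 42.009:
  vertical leg: d = -36.009 mm → contributes +1 491 891 mm⁴
  horizontal leg (remainder): d = 28.991 mm → contributes +2 833 117 mm⁴
Total I = 4 325 008 mm⁴.
Radius of gyration: k = √(I/A) = √(4 325 008 / 2 556) = 41.135 mm.

k_y ≈ 41.1 mm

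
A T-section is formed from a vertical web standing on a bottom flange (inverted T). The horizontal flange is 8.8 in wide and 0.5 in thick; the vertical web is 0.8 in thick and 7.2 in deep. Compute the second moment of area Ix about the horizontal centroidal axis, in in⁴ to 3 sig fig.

Ix ≈ 61.9 in⁴

Split into non-overlapping primitives; take the origin at the lower-left of the bounding box.
Flange: 8.8 × 0.5, A = 4.4 in², y = 0.25 in, Ī = 0.091667 in⁴.
Web: 0.8 × 7.2, A = 5.76 in², y = 4.1 in, Ī = 24.883 in⁴.
Centroid: ȳ = ΣA·y / ΣA = 2.4327 in.
Transfer each piece to the horizontal centroidal axis using Ī + A·d² with d = y − 2.4327:
  flange: d = -2.1827 in → contributes +21.054 in⁴
  web: d = 1.6673 in → contributes +40.896 in⁴
Total I = 61.949 in⁴.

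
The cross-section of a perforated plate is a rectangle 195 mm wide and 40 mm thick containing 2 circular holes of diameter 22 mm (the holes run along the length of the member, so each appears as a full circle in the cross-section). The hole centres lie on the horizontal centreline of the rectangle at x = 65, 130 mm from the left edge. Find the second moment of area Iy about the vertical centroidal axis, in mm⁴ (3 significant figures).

Break the section into simple shapes (no overlaps), measuring from the bottom-left corner of the bounding box.
Plate: 195 × 40, A = 7 800 mm², x = 97.5 mm, Ī = 24 716 250 mm⁴.
Hole 1 (subtracted): ⌀22, A = 380.13 mm², x = 65 mm, Ī = 11 499 mm⁴.
Hole 2 (subtracted): ⌀22, A = 380.13 mm², x = 130 mm, Ī = 11 499 mm⁴.
By symmetry the centroid is at mid-width, x̄ = 97.5 mm.
Transfer each piece to the vertical centroidal axis using Ī + A·d² with d = x − 97.5:
  plate: d = 0 mm → contributes +24 716 250 mm⁴
  hole 1: d = -32.5 mm → contributes −413 014 mm⁴
  hole 2: d = 32.5 mm → contributes −413 014 mm⁴
Total I = 23 890 222 mm⁴.

Iy ≈ 2.39 × 10⁷ mm⁴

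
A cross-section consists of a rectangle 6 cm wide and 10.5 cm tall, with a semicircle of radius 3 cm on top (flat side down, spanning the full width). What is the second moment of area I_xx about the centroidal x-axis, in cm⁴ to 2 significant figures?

I_xx ≈ 1100 cm⁴

Split into non-overlapping primitives; take the origin at the lower-left of the bounding box.
Rectangular body: 6 × 10.5, A = 63 cm², y = 5.25 cm, Ī = 578.8 cm⁴.
Semicircular cap: semicircle r = 3, A = 14.14 cm², y = 11.77 cm, Ī = 8.89 cm⁴.
Centroid: ȳ = ΣA·y / ΣA = 6.446 cm.
Transfer each piece to the centroidal x-axis using Ī + A·d² with d = y − 6.446:
  rectangular body: d = -1.196 cm → contributes +668.9 cm⁴
  semicircular cap: d = 5.328 cm → contributes +410.2 cm⁴
Total I = 1 079 cm⁴.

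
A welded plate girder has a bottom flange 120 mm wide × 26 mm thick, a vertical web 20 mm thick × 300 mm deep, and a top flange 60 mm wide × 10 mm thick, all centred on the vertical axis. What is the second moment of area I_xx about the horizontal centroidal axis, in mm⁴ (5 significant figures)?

Decompose the section into non-overlapping parts with the origin at the bottom-left of its bounding rectangle.
Bottom plate: 120 × 26, A = 3 120 mm², y = 13 mm, Ī = 175 760 mm⁴.
Web plate: 20 × 300, A = 6 000 mm², y = 176 mm, Ī = 45 000 000 mm⁴.
Top plate: 60 × 10, A = 600 mm², y = 331 mm, Ī = 5 000 mm⁴.
Centroid: ȳ = ΣA·y / ΣA = 133.2469 mm.
Transfer each piece to the horizontal centroidal axis using Ī + A·d² with d = y − 133.2469:
  bottom plate: d = -120.2469 mm → contributes +45 288 839 mm⁴
  web plate: d = 42.75309 mm → contributes +55 966 958 mm⁴
  top plate: d = 197.7531 mm → contributes +23 468 770 mm⁴
Total I = 124 724 567 mm⁴.

I_xx ≈ 1.2472 × 10⁸ mm⁴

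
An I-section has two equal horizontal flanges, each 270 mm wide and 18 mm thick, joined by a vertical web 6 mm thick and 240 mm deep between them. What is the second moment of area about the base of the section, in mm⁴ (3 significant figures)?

I_base ≈ 3.81 × 10⁸ mm⁴

Treat the section as a set of non-overlapping primitives; coordinates are from the bounding-box lower-left.
Bottom flange: 270 × 18, A = 4 860 mm², y = 9 mm, Ī = 131 220 mm⁴.
Web: 6 × 240, A = 1 440 mm², y = 138 mm, Ī = 6 912 000 mm⁴.
Top flange: 270 × 18, A = 4 860 mm², y = 267 mm, Ī = 131 220 mm⁴.
Transfer each piece to a horizontal axis along the bottom face using Ī + A·d² with d = y − 0:
  bottom flange: d = 9 mm → contributes +524 880 mm⁴
  web: d = 138 mm → contributes +34 335 360 mm⁴
  top flange: d = 267 mm → contributes +346 595 760 mm⁴
Total I = 381 456 000 mm⁴.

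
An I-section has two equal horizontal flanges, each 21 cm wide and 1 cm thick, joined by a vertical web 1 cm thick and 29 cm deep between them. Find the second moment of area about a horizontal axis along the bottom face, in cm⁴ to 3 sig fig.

Split into non-overlapping primitives; take the origin at the lower-left of the bounding box.
Bottom flange: 21 × 1, A = 21 cm², y = 0.5 cm, Ī = 1.75 cm⁴.
Web: 1 × 29, A = 29 cm², y = 15.5 cm, Ī = 2032.4 cm⁴.
Top flange: 21 × 1, A = 21 cm², y = 30.5 cm, Ī = 1.75 cm⁴.
Transfer each piece to a horizontal axis along the bottom face using Ī + A·d² with d = y − 0:
  bottom flange: d = 0.5 cm → contributes +7 cm⁴
  web: d = 15.5 cm → contributes +8999.7 cm⁴
  top flange: d = 30.5 cm → contributes +19 537 cm⁴
Total I = 28 544 cm⁴.

I_base ≈ 2.85 × 10⁴ cm⁴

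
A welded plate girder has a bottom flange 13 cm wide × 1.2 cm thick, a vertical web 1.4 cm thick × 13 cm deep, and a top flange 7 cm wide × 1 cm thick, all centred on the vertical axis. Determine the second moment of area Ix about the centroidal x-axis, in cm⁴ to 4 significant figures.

Ix ≈ 1295 cm⁴

Decompose the section into non-overlapping parts with the origin at the bottom-left of its bounding rectangle.
Bottom plate: 13 × 1.2, A = 15.6 cm², y = 0.6 cm, Ī = 1.872 cm⁴.
Web plate: 1.4 × 13, A = 18.2 cm², y = 7.7 cm, Ī = 256.317 cm⁴.
Top plate: 7 × 1, A = 7 cm², y = 14.7 cm, Ī = 0.583333 cm⁴.
Centroid: ȳ = ΣA·y / ΣA = 6.18627 cm.
Transfer each piece to the centroidal x-axis using Ī + A·d² with d = y − 6.18627:
  bottom plate: d = -5.58627 cm → contributes +488.693 cm⁴
  web plate: d = 1.51373 cm → contributes +298.02 cm⁴
  top plate: d = 8.51373 cm → contributes +507.968 cm⁴
Total I = 1294.68 cm⁴.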